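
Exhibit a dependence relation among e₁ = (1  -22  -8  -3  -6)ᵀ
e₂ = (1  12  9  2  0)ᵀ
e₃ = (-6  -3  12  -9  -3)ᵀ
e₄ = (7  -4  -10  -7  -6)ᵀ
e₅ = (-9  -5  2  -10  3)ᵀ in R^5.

Solve the homogeneous system with e₁, e₂, e₃, e₄, e₅ as columns by row-reducing the coefficient matrix.
One solution (up to scaling) is (1, 2, -1, 0, 1).

e₁ + 2e₂ - e₃ + e₅ = 0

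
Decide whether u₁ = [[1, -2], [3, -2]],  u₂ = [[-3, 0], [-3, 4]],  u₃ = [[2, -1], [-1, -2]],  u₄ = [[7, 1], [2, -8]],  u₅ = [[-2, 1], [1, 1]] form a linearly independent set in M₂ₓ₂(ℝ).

linearly dependent

Take coordinates with respect to the standard basis {E₁₁, E₁₂, E₂₁, E₂₂}.
There are 5 vectors in a 4-dimensional space, so they cannot be linearly independent.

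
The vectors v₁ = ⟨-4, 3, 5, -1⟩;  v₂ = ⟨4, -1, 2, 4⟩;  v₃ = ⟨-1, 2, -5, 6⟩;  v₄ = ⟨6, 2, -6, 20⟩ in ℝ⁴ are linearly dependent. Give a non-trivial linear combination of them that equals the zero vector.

2v₂ + 2v₃ - v₄ = 0

Set up α₁v₁ + … + α₄v₄ = 0 and solve the homogeneous system.
The free variable yields coefficients (0, 2, 2, -1) (any nonzero multiple also works).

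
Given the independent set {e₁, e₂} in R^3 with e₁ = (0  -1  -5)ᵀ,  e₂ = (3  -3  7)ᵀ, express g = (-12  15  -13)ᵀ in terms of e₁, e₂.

g = -3e₁ - 4e₂

Solve the system with e₁, e₂ as columns and g as the right-hand side.
Back-substitution yields (a₁, a₂) = (-3, -4).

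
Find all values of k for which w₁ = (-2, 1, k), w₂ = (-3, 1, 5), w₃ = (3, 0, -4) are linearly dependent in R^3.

k = 11/3

Place the vectors as rows of a 3×3 matrix; dependence ⇔ determinant zero.
The determinant works out to 11 - 3*k.
Setting this to zero gives k = 11/3.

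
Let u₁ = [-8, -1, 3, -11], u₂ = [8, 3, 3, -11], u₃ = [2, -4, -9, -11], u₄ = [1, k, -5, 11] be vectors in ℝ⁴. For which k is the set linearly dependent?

Place the vectors as rows of a 4×4 matrix; dependence ⇔ determinant zero.
Expanding, det = 2112*k + 3520.
This vanishes exactly when k = -5/3.

k = -5/3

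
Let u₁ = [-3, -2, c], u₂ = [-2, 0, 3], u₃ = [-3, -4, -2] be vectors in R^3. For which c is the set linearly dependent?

c = 5/4

Dependence holds iff the 3×3 matrix [u₁ u₂ u₃] is singular.
The determinant works out to 8*c - 10.
Solving 8*c - 10 = 0 yields c = 5/4.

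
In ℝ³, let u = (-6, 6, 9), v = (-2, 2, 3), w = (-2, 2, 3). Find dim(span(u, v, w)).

dim = 1

Apply Gaussian elimination to the matrix whose rows are u, v, w.
Reduction leaves 1 leading entry, giving rank 1.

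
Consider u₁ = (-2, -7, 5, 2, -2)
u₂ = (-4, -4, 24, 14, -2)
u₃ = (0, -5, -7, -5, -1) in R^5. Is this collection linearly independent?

Row-reduce the matrix whose columns are u₁, u₂, u₃.
The reduction yields 2 nonzero rows, so the rank is 2.
Since rank 2 < 3, the set is linearly dependent.

linearly dependent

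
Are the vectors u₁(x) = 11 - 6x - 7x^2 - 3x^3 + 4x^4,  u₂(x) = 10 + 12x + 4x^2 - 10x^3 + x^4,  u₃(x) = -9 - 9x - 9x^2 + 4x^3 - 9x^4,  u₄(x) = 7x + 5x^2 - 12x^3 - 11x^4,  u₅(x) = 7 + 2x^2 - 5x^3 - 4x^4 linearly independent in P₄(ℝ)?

linearly independent

Write each element as a coordinate vector in ℝ⁵ using {1, x, …, x^4}.
Form the 5×5 matrix with these as columns; its determinant is -74215.
A nonzero determinant means the columns are linearly independent.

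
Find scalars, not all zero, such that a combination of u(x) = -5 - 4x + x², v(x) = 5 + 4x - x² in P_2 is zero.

u + v = 0

Write each element as a vector in ℝ³ using {1, x, x²}.
Set up α₁u + α₂v = 0 and solve the homogeneous system.
One solution (up to scaling) is (1, 1).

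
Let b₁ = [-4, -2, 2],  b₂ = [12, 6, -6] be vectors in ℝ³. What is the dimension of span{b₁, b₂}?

Row-reduce the 2×3 matrix with these as rows.
Reduction leaves 1 leading entry, giving rank 1.

dim = 1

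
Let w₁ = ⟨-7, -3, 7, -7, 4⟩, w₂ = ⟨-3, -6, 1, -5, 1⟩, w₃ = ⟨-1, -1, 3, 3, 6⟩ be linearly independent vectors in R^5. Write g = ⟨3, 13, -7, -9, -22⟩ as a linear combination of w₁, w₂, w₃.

Set up the augmented matrix [w₁ | w₂ | w₃ | g] and row-reduce.
Back-substitution yields (c₁, c₂, c₃) = (1, -2, -4).

g = w₁ - 2w₂ - 4w₃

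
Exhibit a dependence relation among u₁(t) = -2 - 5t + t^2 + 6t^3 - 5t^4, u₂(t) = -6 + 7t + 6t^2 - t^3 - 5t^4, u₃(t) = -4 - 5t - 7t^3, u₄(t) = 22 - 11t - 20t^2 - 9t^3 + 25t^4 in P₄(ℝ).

2u₁ + 3u₂ + u₄ = 0

Take coordinates with respect to {1, t, …, t^4}.
Row-reduce the matrix with u₁, u₂, u₃, u₄ as columns; the null space gives the coefficients.
A generator of the null space is (2, 3, 0, 1).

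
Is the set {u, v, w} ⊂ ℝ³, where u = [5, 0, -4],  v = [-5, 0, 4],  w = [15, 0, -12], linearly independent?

linearly dependent

Form the 3×3 matrix with these as columns; its determinant is 0.
A zero determinant means the columns are linearly dependent.
Indeed u + v = 0.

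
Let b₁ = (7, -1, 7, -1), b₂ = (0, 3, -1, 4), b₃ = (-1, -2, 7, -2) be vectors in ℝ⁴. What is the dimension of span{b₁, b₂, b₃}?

Row-reduce the 3×4 matrix with these as rows.
There are 3 pivot columns, so rank = 3.

dim = 3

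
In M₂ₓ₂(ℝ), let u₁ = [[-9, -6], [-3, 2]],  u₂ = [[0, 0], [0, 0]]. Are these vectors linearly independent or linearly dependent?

Take coordinates with respect to the standard basis {E₁₁, E₁₂, E₂₁, E₂₂}.
One of the vectors is the zero vector, so the set is linearly dependent.

linearly dependent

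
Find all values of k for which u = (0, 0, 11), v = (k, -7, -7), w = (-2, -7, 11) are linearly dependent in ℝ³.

The vectors are dependent exactly when the determinant of the matrix with rows u, v, w vanishes.
The determinant works out to -77*k - 154.
Solving -77*k - 154 = 0 yields k = -2.

k = -2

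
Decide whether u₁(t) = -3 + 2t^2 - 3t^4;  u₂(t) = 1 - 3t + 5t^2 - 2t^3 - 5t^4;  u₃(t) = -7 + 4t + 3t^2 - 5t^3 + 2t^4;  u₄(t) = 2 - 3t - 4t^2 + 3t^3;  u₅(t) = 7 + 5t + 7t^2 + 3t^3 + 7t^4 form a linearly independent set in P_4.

Write each element as a coordinate vector in ℝ⁵ using {1, t, …, t^4}.
Row-reduce the matrix whose columns are u₁, u₂, u₃, u₄, u₅.
The reduction yields 5 nonzero rows, so the rank is 5.
Since rank = 5 (the number of vectors), the set is linearly independent.

linearly independent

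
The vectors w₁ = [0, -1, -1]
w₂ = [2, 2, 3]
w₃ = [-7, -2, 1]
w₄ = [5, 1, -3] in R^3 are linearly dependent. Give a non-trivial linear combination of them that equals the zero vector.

w₁ + w₂ + w₃ + w₄ = 0

Solve the homogeneous system with w₁, w₂, w₃, w₄ as columns by row-reducing the coefficient matrix.
The free variable yields coefficients (1, 1, 1, 1) (any nonzero multiple also works).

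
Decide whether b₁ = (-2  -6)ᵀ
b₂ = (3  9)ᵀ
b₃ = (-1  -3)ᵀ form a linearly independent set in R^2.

linearly dependent

There are 3 vectors in a 2-dimensional space, so they cannot be linearly independent.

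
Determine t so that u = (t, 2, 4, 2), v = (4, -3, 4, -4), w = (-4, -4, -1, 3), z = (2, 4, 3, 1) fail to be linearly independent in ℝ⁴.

The set is linearly dependent precisely when det[u; v; w; z] = 0.
The determinant works out to 126*t - 140.
This vanishes exactly when t = 10/9.

t = 10/9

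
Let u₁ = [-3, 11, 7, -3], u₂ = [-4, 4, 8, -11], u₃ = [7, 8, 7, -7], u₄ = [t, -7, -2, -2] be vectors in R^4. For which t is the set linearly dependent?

The set is linearly dependent precisely when det[u₁; u₂; u₃; u₄] = 0.
Expanding, det = 81*t + 288.
Setting this to zero gives t = -32/9.

t = -32/9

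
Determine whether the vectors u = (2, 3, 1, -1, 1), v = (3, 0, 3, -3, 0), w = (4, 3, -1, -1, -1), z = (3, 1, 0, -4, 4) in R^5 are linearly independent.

linearly independent

Row-reduce the matrix whose columns are u, v, w, z.
The reduction yields 4 nonzero rows, so the rank is 4.
Since rank = 4 (the number of vectors), the set is linearly independent.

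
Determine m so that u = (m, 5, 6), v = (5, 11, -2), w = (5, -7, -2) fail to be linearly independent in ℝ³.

m = -15

The set is linearly dependent precisely when det[u; v; w] = 0.
The determinant works out to -36*m - 540.
Setting this to zero gives m = -15.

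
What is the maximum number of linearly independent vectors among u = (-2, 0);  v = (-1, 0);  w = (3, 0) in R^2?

Row-reduce the 3×2 matrix with these as rows.
There is 1 pivot column, so rank = 1.
(With 3 elements in a 2-dimensional space the rank is at most 2.)

1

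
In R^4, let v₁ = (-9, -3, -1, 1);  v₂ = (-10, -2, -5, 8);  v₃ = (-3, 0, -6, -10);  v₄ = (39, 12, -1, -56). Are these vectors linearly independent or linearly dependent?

The matrix [v₁|v₂|v₃|v₄] has determinant 0.
A zero determinant means the columns are linearly dependent.

linearly dependent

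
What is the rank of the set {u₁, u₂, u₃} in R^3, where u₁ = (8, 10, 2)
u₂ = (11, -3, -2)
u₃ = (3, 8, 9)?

Put the 3×3 matrix [u₁|u₂|u₃] into echelon form.
Reduction leaves 3 leading entries, giving rank 3.

rank 3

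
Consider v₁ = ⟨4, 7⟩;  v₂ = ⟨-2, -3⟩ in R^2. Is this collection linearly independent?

Form the 2×2 matrix with these as columns; its determinant is 2.
A nonzero determinant means the columns are linearly independent.

linearly independent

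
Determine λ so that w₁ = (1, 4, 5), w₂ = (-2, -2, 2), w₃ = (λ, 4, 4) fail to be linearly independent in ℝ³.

Dependence holds iff the 3×3 matrix [w₁ w₂ w₃] is singular.
Expanding, det = 18*λ - 24.
Solving 18*λ - 24 = 0 yields λ = 4/3.

λ = 4/3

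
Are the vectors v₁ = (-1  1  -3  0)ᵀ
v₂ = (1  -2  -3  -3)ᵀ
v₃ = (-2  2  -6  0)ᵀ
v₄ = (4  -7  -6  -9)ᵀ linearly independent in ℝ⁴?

linearly dependent

Form the 4×4 matrix with these as columns; its determinant is 0.
A zero determinant means the columns are linearly dependent.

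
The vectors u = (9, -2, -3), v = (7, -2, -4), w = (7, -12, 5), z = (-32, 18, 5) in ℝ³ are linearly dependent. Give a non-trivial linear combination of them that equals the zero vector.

2u + v + w + z = 0

Solve the homogeneous system with u, v, w, z as columns by row-reducing the coefficient matrix.
A generator of the null space is (2, 1, 1, 1).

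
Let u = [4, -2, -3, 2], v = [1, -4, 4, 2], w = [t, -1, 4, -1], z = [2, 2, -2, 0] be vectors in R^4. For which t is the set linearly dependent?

t = -41/10

The set is linearly dependent precisely when det[u; v; w; z] = 0.
The determinant works out to -20*t - 82.
Solving -20*t - 82 = 0 yields t = -41/10.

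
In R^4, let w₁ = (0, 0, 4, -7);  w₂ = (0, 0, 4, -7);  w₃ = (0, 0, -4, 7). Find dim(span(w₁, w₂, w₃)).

Put the 4×3 matrix [w₁|w₂|w₃] into echelon form.
The echelon form has 1 nonzero row, so the rank is 1.

1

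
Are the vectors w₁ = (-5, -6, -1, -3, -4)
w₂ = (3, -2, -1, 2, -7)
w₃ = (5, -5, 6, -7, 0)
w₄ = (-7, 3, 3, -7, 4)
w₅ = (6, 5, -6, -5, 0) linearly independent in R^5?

Row-reduce the matrix whose columns are w₁, w₂, w₃, w₄, w₅.
The reduction yields 5 nonzero rows, so the rank is 5.
Since rank = 5 (the number of vectors), the set is linearly independent.

linearly independent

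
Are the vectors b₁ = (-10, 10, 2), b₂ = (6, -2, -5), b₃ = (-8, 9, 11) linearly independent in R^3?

linearly independent

The matrix [b₁|b₂|b₃] has determinant -414.
A nonzero determinant means the columns are linearly independent.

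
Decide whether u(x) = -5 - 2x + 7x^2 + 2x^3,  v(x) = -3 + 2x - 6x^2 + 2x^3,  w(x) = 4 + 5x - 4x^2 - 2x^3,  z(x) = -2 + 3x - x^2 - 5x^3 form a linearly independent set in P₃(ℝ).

Take coordinates with respect to the standard basis {1, x, …, x^3}.
Place the vectors as rows of a 4×4 matrix and reduce to echelon form.
The reduction yields 4 nonzero rows, so the rank is 4.
Since rank = 4 (the number of vectors), the set is linearly independent.

linearly independent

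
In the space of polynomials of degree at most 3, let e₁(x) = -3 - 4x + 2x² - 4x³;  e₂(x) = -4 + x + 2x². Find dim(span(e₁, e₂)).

dim = 2

Use coordinates relative to {1, x, …, x³}.
Apply Gaussian elimination to the matrix whose rows are e₁, e₂.
There are 2 pivot columns, so rank = 2.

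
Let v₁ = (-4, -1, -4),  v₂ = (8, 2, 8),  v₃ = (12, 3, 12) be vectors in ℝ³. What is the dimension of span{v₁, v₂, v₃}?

Form the matrix with v₁, v₂, v₃ as columns and reduce.
There is 1 pivot column, so rank = 1.

1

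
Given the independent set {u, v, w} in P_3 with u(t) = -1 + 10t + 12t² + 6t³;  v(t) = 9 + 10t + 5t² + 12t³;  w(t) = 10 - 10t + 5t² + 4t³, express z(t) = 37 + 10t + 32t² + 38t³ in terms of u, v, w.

Identify each element with its coordinate vector in ℝ⁴ via {1, t, …, t³}.
Since u, v, w are independent, the coefficients expressing z are uniquely determined by a linear system.
The system has the unique solution (c₁, c₂, c₃) = (1, 2, 2).

z = u + 2v + 2w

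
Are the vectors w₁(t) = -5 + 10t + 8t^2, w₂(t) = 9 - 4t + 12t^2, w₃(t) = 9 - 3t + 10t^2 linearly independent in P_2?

Take coordinates with respect to the standard basis {1, t, t^2}.
Place the vectors as rows of a 3×3 matrix and reduce to echelon form.
The reduction yields 3 nonzero rows, so the rank is 3.
Since rank = 3 (the number of vectors), the set is linearly independent.

linearly independent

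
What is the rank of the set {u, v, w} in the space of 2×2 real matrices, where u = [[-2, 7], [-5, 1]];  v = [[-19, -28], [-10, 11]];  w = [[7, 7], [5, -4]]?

Use coordinates relative to {E₁₁, E₁₂, E₂₁, E₂₂}.
Row-reduce the 3×4 matrix with these as rows.
Reduction leaves 2 leading entries, giving rank 2.

2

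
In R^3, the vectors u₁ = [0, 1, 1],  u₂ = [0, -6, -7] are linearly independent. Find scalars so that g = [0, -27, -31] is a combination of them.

Solve the system with u₁, u₂ as columns and g as the right-hand side.
Back-substitution yields (α₁, α₂) = (-3, 4).

g = -3u₁ + 4u₂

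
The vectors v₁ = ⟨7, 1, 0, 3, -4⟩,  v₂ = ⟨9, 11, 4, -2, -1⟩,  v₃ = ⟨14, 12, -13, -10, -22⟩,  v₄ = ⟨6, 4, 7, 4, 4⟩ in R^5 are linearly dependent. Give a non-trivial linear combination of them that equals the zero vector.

2v₁ + 2v₂ - v₃ - 3v₄ = 0

Set up α₁v₁ + … + α₄v₄ = 0 and solve the homogeneous system.
A generator of the null space is (2, 2, -1, -3).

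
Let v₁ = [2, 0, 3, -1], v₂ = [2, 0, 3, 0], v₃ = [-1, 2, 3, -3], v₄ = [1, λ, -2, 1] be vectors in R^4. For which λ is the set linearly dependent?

λ = -14/9

Dependence holds iff the 4×4 matrix [v₁ v₂ v₃ v₄] is singular.
Expanding, det = -9*λ - 14.
Solving -9*λ - 14 = 0 yields λ = -14/9.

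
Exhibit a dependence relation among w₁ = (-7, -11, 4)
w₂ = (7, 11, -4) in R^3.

w₁ + w₂ = 0

Set up α₁w₁ + α₂w₂ = 0 and solve the homogeneous system.
The free variable yields coefficients (1, 1) (any nonzero multiple also works).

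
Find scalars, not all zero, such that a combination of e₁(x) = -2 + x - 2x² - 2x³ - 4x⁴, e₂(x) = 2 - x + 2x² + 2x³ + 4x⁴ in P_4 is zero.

Write each element as a vector in ℝ⁵ using {1, x, …, x⁴}.
Row-reduce the matrix with e₁, e₂ as columns; the null space gives the coefficients.
One solution (up to scaling) is (1, 1).

e₁ + e₂ = 0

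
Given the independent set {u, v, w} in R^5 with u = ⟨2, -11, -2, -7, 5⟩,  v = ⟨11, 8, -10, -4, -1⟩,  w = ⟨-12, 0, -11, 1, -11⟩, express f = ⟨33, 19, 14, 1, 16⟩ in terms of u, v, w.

Write f = c₁u + … + c₃w and equate components.
The system has the unique solution (c₁, c₂, c₃) = (-1, 1, -2).

f = -u + v - 2w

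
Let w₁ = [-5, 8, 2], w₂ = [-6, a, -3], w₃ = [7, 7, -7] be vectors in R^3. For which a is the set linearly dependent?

a = 33

Dependence holds iff the 3×3 matrix [w₁ w₂ w₃] is singular.
Expanding, det = 21*a - 693.
Solving 21*a - 693 = 0 yields a = 33.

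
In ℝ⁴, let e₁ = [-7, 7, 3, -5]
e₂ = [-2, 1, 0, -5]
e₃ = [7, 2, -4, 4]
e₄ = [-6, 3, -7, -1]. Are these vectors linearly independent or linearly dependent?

linearly independent

Form the 4×4 matrix with these as columns; its determinant is -2478.
A nonzero determinant means the columns are linearly independent.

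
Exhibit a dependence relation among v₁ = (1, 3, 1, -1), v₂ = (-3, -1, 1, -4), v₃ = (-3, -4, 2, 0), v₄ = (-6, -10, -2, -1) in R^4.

3v₁ - v₂ + v₄ = 0

Row-reduce the matrix with v₁, v₂, v₃, v₄ as columns; the null space gives the coefficients.
One solution (up to scaling) is (3, -1, 0, 1).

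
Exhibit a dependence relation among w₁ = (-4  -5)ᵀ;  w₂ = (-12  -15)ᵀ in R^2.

3w₁ - w₂ = 0

Write the vectors as columns of a matrix and find a nonzero vector in its null space.
A generator of the null space is (3, -1).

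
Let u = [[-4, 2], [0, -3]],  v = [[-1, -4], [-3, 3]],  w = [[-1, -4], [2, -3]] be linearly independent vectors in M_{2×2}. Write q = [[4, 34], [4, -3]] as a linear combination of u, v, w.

Identify each element with its coordinate vector in ℝ⁴ via {E₁₁, E₁₂, E₂₁, E₂₂}.
Since u, v, w are independent, the coefficients expressing q are uniquely determined by a linear system.
Row-reducing the augmented matrix gives the unique coefficients (a₁, a₂, a₃) = (1, -4, -4).

q = u - 4v - 4w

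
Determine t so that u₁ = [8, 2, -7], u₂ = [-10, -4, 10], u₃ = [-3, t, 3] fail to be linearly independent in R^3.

The set is linearly dependent precisely when det[u₁; u₂; u₃] = 0.
The determinant works out to -10*t - 12.
Setting this to zero gives t = -6/5.

t = -6/5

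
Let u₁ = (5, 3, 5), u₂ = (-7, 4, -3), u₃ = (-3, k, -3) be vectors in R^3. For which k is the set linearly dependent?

Dependence holds iff the 3×3 matrix [u₁ u₂ u₃] is singular.
Cofactor expansion gives det = -20*k - 36.
Setting this to zero gives k = -9/5.

k = -9/5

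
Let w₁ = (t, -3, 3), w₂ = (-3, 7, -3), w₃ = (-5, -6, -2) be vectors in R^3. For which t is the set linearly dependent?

Place the vectors as rows of a 3×3 matrix; dependence ⇔ determinant zero.
The determinant works out to 132 - 32*t.
Setting this to zero gives t = 33/8.

t = 33/8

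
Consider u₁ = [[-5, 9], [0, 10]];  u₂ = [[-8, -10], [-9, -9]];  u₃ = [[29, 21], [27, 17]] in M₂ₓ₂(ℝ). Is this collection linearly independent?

linearly dependent

Take coordinates with respect to the standard basis {E₁₁, E₁₂, E₂₁, E₂₂}.
Place the vectors as rows of a 3×4 matrix and reduce to echelon form.
The reduction yields 2 nonzero rows, so the rank is 2.
Since rank 2 < 3, the set is linearly dependent.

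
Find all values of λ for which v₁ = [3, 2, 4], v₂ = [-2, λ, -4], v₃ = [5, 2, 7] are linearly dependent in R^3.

λ = 4

The set is linearly dependent precisely when det[v₁; v₂; v₃] = 0.
Expanding, det = λ - 4.
Solving λ - 4 = 0 yields λ = 4.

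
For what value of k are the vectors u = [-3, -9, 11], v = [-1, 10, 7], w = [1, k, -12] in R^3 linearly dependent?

k = -59/2

The set is linearly dependent precisely when det[u; v; w] = 0.
Expanding, det = 10*k + 295.
Setting this to zero gives k = -59/2.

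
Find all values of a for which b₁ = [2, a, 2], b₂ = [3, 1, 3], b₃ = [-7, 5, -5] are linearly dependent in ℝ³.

Place the vectors as rows of a 3×3 matrix; dependence ⇔ determinant zero.
The determinant works out to 4 - 6*a.
This vanishes exactly when a = 2/3.

a = 2/3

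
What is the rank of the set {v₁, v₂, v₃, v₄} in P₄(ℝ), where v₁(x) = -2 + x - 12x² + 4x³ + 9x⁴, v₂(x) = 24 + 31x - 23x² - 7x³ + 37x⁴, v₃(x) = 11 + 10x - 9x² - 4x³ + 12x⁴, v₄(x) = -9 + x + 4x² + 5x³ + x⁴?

rank 3

Use coordinates relative to {1, x, …, x⁴}.
Put the 5×4 matrix [v₁|v₂|v₃|v₄] into echelon form.
Exactly 3 pivots survive; hence the rank is 3.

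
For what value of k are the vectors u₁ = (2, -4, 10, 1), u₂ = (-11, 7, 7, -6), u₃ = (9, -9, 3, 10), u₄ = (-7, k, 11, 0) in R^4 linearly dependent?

k = 2

The set is linearly dependent precisely when det[u₁; u₂; u₃; u₄] = 0.
Expanding, det = 640*k - 1280.
Solving 640*k - 1280 = 0 yields k = 2.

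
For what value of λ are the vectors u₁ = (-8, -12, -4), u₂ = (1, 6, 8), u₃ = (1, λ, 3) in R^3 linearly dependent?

The vectors are dependent exactly when the determinant of the matrix with rows u₁, u₂, u₃ vanishes.
Cofactor expansion gives det = 60*λ - 180.
Setting this to zero gives λ = 3.

λ = 3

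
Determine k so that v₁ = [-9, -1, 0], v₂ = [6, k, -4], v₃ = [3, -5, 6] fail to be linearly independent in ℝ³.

Dependence holds iff the 3×3 matrix [v₁ v₂ v₃] is singular.
Expanding, det = 228 - 54*k.
This vanishes exactly when k = 38/9.

k = 38/9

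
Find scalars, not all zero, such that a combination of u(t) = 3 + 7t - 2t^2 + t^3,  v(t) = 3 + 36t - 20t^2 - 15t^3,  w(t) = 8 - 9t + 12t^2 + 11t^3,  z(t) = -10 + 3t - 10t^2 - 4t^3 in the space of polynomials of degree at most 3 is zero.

Take coordinates with respect to {1, t, …, t^3}.
Set up α₁u + … + α₄z = 0 and solve the homogeneous system.
A generator of the null space is (3, -1, -2, -1).

3u - v - 2w - z = 0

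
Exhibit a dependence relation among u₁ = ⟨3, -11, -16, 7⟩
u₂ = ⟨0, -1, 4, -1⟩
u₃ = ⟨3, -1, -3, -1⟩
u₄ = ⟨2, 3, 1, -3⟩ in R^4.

Row-reduce the matrix with u₁, u₂, u₃, u₄ as columns; the null space gives the coefficients.
A generator of the null space is (1, 1, -3, 3).

u₁ + u₂ - 3u₃ + 3u₄ = 0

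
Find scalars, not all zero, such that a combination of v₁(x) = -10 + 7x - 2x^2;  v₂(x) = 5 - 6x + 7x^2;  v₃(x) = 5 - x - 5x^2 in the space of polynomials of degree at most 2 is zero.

v₁ + v₂ + v₃ = 0

Pass to coordinate vectors relative to the basis {1, x, x^2}.
Set up α₁v₁ + … + α₃v₃ = 0 and solve the homogeneous system.
The free variable yields coefficients (1, 1, 1) (any nonzero multiple also works).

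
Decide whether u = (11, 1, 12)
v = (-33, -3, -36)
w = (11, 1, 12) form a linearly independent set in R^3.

linearly dependent

Place the vectors as rows of a 3×3 matrix and reduce to echelon form.
The reduction yields 1 nonzero row, so the rank is 1.
Since rank 1 < 3, the set is linearly dependent.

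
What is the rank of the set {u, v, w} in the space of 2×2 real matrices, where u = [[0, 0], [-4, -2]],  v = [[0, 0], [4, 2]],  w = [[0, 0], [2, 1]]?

Represent each element by its coordinate vector in ℝ⁴.
Apply Gaussian elimination to the matrix whose rows are u, v, w.
There is 1 pivot column, so rank = 1.

rank 1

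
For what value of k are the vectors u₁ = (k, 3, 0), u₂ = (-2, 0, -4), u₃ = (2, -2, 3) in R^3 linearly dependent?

The set is linearly dependent precisely when det[u₁; u₂; u₃] = 0.
Cofactor expansion gives det = -8*k - 6.
Setting this to zero gives k = -3/4.

k = -3/4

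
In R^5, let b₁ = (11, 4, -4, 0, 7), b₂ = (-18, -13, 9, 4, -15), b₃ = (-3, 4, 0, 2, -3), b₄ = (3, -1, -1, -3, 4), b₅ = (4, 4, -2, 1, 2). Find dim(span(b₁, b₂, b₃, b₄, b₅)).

Row-reduce the 5×5 matrix with these as rows.
There are 3 pivot columns, so rank = 3.

3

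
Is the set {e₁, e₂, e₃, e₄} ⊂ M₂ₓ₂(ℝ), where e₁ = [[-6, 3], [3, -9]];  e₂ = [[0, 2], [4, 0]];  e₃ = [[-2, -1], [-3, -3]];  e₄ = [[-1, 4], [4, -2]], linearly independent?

linearly dependent

Take coordinates with respect to the standard basis {E₁₁, E₁₂, E₂₁, E₂₂}.
The matrix [e₁|e₂|e₃|e₄] has determinant 0.
A zero determinant means the columns are linearly dependent.
Indeed e₁ - 3e₂ - 3e₃ = 0.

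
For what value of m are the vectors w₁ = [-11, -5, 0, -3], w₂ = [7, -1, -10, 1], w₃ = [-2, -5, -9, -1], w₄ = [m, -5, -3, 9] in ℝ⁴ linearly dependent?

Dependence holds iff the 4×4 matrix [w₁ w₂ w₃ w₄] is singular.
Expanding, det = 184 - 28*m.
This vanishes exactly when m = 46/7.

m = 46/7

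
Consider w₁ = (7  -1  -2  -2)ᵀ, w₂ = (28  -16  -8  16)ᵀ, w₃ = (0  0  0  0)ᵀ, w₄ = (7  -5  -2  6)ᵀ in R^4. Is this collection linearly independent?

One of the vectors is the zero vector, so the set is linearly dependent.

linearly dependent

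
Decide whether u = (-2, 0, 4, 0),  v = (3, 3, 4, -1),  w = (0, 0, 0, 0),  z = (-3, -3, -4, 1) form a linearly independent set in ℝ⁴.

linearly dependent

One of the vectors is the zero vector, so the set is linearly dependent.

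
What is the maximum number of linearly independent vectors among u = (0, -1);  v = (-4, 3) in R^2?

Row-reduce the 2×2 matrix with these as rows.
There are 2 pivot columns, so rank = 2.

2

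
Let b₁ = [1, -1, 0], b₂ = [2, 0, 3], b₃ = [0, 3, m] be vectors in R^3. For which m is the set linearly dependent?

m = 9/2

Place the vectors as rows of a 3×3 matrix; dependence ⇔ determinant zero.
Cofactor expansion gives det = 2*m - 9.
This vanishes exactly when m = 9/2.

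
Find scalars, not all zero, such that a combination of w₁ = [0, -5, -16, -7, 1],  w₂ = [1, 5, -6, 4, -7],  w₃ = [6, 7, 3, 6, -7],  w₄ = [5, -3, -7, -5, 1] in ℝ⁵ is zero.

Solve the homogeneous system with w₁, w₂, w₃, w₄ as columns by row-reducing the coefficient matrix.
The free variable yields coefficients (1, -1, 1, -1) (any nonzero multiple also works).

w₁ - w₂ + w₃ - w₄ = 0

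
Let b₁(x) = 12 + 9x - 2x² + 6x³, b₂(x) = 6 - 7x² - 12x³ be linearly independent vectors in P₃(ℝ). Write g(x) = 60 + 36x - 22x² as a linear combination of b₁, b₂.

Work in coordinates with respect to the standard basis {1, x, …, x³}.
Since b₁, b₂ are independent, the coefficients expressing g are uniquely determined by a linear system.
Back-substitution yields (a₁, a₂) = (4, 2).

g = 4b₁ + 2b₂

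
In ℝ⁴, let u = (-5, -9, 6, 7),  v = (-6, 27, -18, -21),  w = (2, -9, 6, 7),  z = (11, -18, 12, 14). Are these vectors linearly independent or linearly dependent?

linearly dependent

One vector is a scalar multiple of another, so the set is dependent.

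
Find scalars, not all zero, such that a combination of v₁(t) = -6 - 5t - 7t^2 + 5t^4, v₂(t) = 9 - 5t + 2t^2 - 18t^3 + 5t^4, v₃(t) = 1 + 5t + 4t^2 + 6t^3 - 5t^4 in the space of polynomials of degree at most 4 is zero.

2v₁ + v₂ + 3v₃ = 0

Take coordinates with respect to {1, t, …, t^4}.
Set up α₁v₁ + … + α₃v₃ = 0 and solve the homogeneous system.
One solution (up to scaling) is (2, 1, 3).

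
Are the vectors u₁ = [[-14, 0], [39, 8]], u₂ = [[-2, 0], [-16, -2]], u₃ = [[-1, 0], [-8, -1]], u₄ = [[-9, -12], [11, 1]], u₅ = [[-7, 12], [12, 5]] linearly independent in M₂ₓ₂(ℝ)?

linearly dependent

Take coordinates with respect to the standard basis {E₁₁, E₁₂, E₂₁, E₂₂}.
There are 5 vectors in a 4-dimensional space, so they cannot be linearly independent.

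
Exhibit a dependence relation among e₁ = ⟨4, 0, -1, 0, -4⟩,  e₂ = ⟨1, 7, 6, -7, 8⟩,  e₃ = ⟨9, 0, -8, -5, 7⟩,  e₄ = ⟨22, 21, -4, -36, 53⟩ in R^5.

Set up α₁e₁ + … + α₄e₄ = 0 and solve the homogeneous system.
One solution (up to scaling) is (2, -3, -3, 1).

2e₁ - 3e₂ - 3e₃ + e₄ = 0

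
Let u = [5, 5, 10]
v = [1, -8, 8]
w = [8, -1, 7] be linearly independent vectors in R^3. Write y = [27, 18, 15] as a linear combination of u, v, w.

y = u - 2v + 3w

Write y = α₁u + … + α₃w and equate components.
The system has the unique solution (α₁, α₂, α₃) = (1, -2, 3).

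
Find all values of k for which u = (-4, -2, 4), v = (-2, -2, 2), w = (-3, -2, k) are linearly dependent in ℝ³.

The vectors are dependent exactly when the determinant of the matrix with rows u, v, w vanishes.
The determinant works out to 4*k - 12.
This vanishes exactly when k = 3.

k = 3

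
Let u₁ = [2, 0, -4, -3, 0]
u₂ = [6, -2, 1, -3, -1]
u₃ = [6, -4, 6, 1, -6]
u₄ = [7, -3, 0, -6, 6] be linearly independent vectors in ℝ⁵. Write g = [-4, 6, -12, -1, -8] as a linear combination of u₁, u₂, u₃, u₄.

g = 2u₁ + 2u₂ - u₃ - 2u₄

Write g = c₁u₁ + … + c₄u₄ and equate components.
Row-reducing the augmented matrix gives the unique coefficients (c₁, …, c₄) = (2, 2, -1, -2).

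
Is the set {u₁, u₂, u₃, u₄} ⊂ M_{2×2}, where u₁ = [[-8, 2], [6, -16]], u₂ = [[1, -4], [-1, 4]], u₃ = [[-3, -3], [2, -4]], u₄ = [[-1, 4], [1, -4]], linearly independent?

linearly dependent

Take coordinates with respect to the standard basis {E₁₁, E₁₂, E₂₁, E₂₂}.
Place the vectors as rows of a 4×4 matrix and reduce to echelon form.
The reduction yields 2 nonzero rows, so the rank is 2.
Since rank 2 < 4, the set is linearly dependent.
Indeed u₁ + 2u₂ - 2u₃ = 0.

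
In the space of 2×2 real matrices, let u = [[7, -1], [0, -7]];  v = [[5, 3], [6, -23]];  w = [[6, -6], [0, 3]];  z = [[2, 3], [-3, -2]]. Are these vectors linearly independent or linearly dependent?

Write each element as a coordinate vector in ℝ⁴ using {E₁₁, E₁₂, E₂₁, E₂₂}.
Form the 4×4 matrix with these as columns; its determinant is 0.
A zero determinant means the columns are linearly dependent.
Indeed 3u - v - 2w - 2z = 0.

linearly dependent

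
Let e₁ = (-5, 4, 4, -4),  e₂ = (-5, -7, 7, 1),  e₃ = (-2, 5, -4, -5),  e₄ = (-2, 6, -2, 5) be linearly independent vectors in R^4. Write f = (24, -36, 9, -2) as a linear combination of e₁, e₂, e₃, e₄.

Solve the system with e₁, e₂, e₃, e₄ as columns and f as the right-hand side.
Row-reducing the augmented matrix gives the unique coefficients (a₁, …, a₄) = (-1, -1, -3, -4).

f = -e₁ - e₂ - 3e₃ - 4e₄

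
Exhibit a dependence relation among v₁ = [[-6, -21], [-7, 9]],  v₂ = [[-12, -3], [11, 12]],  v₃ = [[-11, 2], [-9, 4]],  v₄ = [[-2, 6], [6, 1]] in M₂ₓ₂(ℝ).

v₁ - v₂ + 3v₄ = 0

Write each element as a vector in ℝ⁴ using {E₁₁, E₁₂, E₂₁, E₂₂}.
Write the vectors as columns of a matrix and find a nonzero vector in its null space.
A generator of the null space is (1, -1, 0, 3).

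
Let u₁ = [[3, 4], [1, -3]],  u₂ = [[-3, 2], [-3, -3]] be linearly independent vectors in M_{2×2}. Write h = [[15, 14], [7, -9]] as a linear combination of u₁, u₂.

h = 4u₁ - u₂

Take coordinate vectors relative to {E₁₁, E₁₂, E₂₁, E₂₂}.
Since u₁, u₂ are independent, the coefficients expressing h are uniquely determined by a linear system.
The system has the unique solution (a₁, a₂) = (4, -1).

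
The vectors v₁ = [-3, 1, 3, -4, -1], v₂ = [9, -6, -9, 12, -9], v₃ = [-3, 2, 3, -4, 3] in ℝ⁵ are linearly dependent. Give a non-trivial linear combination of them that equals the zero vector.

Write the vectors as columns of a matrix and find a nonzero vector in its null space.
One solution (up to scaling) is (0, 1, 3).

v₂ + 3v₃ = 0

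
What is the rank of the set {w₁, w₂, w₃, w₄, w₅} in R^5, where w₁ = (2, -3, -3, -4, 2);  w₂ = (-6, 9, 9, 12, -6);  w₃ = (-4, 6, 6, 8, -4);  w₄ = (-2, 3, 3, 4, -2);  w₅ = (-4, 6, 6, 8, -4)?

rank 1

Form the matrix with w₁, w₂, w₃, w₄, w₅ as columns and reduce.
The echelon form has 1 nonzero row, so the rank is 1.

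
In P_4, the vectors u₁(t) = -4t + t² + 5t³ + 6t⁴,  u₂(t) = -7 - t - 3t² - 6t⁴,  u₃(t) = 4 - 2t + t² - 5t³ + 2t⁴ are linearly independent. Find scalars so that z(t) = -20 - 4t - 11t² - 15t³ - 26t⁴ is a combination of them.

z = -u₁ + 4u₂ + 2u₃

Take coordinate vectors relative to {1, t, …, t⁴}.
Set up the augmented matrix [u₁ | u₂ | u₃ | z] and row-reduce.
Back-substitution yields (α₁, α₂, α₃) = (-1, 4, 2).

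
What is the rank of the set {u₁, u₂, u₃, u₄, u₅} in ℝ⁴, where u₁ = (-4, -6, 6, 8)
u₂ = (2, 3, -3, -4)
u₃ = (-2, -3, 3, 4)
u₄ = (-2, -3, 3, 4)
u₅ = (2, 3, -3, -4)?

1

Row-reduce the 5×4 matrix with these as rows.
The echelon form has 1 nonzero row, so the rank is 1.
(With 5 elements in a 4-dimensional space the rank is at most 4.)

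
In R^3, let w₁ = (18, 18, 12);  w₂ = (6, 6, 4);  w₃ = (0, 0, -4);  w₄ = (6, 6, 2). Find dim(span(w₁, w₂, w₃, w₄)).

2

Put the 3×4 matrix [w₁|w₂|w₃|w₄] into echelon form.
Reduction leaves 2 leading entries, giving rank 2.
(With 4 elements in a 3-dimensional space the rank is at most 3.)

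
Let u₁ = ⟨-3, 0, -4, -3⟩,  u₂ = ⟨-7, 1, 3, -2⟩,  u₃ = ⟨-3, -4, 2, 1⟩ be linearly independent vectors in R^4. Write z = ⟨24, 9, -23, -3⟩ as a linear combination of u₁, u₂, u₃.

Write z = a₁u₁ + … + a₃u₃ and equate components.
Row-reducing the augmented matrix gives the unique coefficients (a₁, a₂, a₃) = (2, -3, -3).

z = 2u₁ - 3u₂ - 3u₃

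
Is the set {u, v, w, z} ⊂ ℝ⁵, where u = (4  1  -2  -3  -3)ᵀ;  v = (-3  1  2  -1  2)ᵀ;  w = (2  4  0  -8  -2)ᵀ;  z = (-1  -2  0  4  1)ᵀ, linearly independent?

Place the vectors as rows of a 4×5 matrix and reduce to echelon form.
The reduction yields 2 nonzero rows, so the rank is 2.
Since rank 2 < 4, the set is linearly dependent.

linearly dependent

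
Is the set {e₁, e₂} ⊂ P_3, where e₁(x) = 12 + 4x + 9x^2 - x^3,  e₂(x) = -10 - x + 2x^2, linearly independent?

Take coordinates with respect to the standard basis {1, x, …, x^3}.
Place the vectors as rows of a 2×4 matrix and reduce to echelon form.
The reduction yields 2 nonzero rows, so the rank is 2.
Since rank = 2 (the number of vectors), the set is linearly independent.

linearly independent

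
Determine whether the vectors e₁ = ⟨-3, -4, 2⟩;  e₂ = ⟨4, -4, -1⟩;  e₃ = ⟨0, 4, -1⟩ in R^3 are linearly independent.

The matrix [e₁|e₂|e₃] has determinant -8.
A nonzero determinant means the columns are linearly independent.

linearly independent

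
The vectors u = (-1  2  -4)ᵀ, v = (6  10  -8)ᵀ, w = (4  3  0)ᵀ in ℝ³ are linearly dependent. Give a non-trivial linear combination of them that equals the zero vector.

Solve the homogeneous system with u, v, w as columns by row-reducing the coefficient matrix.
One solution (up to scaling) is (2, -1, 2).

2u - v + 2w = 0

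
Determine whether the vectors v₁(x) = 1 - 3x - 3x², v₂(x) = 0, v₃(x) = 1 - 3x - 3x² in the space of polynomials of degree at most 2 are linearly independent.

linearly dependent

Take coordinates with respect to the standard basis {1, x, x²}.
One of the vectors is the zero vector, so the set is linearly dependent.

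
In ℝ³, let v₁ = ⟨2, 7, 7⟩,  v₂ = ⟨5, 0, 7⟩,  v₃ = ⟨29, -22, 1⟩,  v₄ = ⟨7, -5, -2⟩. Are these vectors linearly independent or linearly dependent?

There are 4 vectors in a 3-dimensional space, so they cannot be linearly independent.

linearly dependent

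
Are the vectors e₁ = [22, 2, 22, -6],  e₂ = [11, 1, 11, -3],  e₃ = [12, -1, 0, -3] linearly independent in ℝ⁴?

linearly dependent

Place the vectors as rows of a 3×4 matrix and reduce to echelon form.
The reduction yields 2 nonzero rows, so the rank is 2.
Since rank 2 < 3, the set is linearly dependent.
Indeed e₁ - 2e₂ = 0.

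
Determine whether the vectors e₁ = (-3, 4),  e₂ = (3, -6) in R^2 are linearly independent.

linearly independent

Place the vectors as rows of a 2×2 matrix and reduce to echelon form.
The reduction yields 2 nonzero rows, so the rank is 2.
Since rank = 2 (the number of vectors), the set is linearly independent.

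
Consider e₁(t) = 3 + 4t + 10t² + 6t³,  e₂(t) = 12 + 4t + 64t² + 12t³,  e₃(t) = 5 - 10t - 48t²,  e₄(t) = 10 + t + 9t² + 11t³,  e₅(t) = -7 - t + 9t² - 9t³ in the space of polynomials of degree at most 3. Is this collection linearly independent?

linearly dependent

Write each element as a coordinate vector in ℝ⁴ using {1, t, …, t³}.
There are 5 vectors in a 4-dimensional space, so they cannot be linearly independent.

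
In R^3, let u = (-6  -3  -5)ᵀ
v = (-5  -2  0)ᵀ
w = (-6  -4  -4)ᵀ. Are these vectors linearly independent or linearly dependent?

linearly independent

Place the vectors as rows of a 3×3 matrix and reduce to echelon form.
The reduction yields 3 nonzero rows, so the rank is 3.
Since rank = 3 (the number of vectors), the set is linearly independent.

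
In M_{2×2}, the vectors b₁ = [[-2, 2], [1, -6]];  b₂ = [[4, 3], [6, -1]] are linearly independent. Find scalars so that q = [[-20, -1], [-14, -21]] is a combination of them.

Work in coordinates with respect to the standard basis {E₁₁, E₁₂, E₂₁, E₂₂}.
Solve the system with b₁, b₂ as columns and q as the right-hand side.
The system has the unique solution (c₁, c₂) = (4, -3).

q = 4b₁ - 3b₂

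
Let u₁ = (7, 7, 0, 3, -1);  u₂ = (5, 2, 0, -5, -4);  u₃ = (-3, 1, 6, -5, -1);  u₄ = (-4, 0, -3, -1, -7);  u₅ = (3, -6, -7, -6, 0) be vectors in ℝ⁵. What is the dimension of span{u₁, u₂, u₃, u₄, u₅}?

5

Row-reduce the 5×5 matrix with these as rows.
The echelon form has 5 nonzero rows, so the rank is 5.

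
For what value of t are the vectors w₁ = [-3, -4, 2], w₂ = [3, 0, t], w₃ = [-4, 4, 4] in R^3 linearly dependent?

t = -18/7

Dependence holds iff the 3×3 matrix [w₁ w₂ w₃] is singular.
Expanding, det = 28*t + 72.
Setting this to zero gives t = -18/7.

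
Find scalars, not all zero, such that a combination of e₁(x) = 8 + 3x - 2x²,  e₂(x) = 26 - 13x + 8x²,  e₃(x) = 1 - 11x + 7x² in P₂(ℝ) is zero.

Pass to coordinate vectors relative to the basis {1, x, x²}.
Write the vectors as columns of a matrix and find a nonzero vector in its null space.
One solution (up to scaling) is (3, -1, 2).

3e₁ - e₂ + 2e₃ = 0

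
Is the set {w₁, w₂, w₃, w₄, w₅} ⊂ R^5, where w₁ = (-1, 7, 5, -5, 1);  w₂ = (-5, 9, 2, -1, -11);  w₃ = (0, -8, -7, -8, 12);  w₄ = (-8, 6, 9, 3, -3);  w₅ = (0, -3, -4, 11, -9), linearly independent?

Place the vectors as rows of a 5×5 matrix and reduce to echelon form.
The reduction yields 5 nonzero rows, so the rank is 5.
Since rank = 5 (the number of vectors), the set is linearly independent.

linearly independent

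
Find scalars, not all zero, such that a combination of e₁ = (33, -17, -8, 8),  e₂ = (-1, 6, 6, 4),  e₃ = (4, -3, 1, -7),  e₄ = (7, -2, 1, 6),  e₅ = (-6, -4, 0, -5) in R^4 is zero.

e₁ + 2e₂ - e₃ - 3e₄ + e₅ = 0

Row-reduce the matrix with e₁, e₂, e₃, e₄, e₅ as columns; the null space gives the coefficients.
A generator of the null space is (1, 2, -1, -3, 1).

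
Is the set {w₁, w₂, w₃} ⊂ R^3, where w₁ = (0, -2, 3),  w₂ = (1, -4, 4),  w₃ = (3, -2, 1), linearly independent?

The matrix [w₁|w₂|w₃] has determinant 8.
A nonzero determinant means the columns are linearly independent.

linearly independent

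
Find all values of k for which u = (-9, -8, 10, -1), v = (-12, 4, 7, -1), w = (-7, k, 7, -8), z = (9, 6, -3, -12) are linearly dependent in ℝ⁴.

k = 15/4

Dependence holds iff the 4×4 matrix [u v w z] is singular.
Cofactor expansion gives det = 720*k - 2700.
Solving 720*k - 2700 = 0 yields k = 15/4.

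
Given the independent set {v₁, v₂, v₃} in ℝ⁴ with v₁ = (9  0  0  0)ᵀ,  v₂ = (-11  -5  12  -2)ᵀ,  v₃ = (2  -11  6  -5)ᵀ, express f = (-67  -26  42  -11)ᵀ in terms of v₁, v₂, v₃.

Solve the system with v₁, v₂, v₃ as columns and f as the right-hand side.
Back-substitution yields (a₁, a₂, a₃) = (-4, 3, 1).

f = -4v₁ + 3v₂ + v₃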